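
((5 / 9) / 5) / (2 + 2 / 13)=13 / 252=0.05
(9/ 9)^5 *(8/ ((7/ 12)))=96/ 7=13.71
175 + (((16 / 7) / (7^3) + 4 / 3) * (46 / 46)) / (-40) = 12602837 / 72030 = 174.97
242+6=248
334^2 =111556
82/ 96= 41/ 48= 0.85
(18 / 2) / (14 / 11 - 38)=-99 / 404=-0.25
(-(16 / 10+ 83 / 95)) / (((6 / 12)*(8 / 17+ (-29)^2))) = -1598 / 271795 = -0.01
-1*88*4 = -352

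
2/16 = 1/8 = 0.12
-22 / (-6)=11 / 3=3.67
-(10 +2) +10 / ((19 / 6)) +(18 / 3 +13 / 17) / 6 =-14951 / 1938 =-7.71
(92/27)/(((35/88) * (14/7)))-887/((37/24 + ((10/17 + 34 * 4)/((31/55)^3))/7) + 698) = 207147703815848/65007416358045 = 3.19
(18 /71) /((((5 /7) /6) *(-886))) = -378 /157265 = -0.00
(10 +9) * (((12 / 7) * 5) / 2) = 570 / 7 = 81.43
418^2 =174724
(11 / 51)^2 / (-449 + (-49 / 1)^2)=121 / 5077152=0.00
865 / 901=0.96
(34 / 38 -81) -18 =-1864 / 19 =-98.11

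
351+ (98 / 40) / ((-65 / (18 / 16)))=3649959 / 10400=350.96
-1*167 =-167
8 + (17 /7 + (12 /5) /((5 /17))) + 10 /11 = 37533 /1925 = 19.50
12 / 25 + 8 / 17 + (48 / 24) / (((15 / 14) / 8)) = 20252 / 1275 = 15.88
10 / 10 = 1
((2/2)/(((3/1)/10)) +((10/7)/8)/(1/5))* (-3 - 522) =-8875/4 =-2218.75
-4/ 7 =-0.57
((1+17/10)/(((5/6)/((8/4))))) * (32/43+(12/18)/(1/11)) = 56268/1075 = 52.34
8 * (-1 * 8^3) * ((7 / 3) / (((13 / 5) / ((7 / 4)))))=-6432.82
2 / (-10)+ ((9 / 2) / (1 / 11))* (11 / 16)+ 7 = 6533 / 160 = 40.83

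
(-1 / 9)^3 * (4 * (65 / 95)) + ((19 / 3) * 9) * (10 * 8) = 63160508 / 13851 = 4560.00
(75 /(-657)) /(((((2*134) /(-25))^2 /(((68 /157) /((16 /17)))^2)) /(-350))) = 228377734375 /3101722887552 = 0.07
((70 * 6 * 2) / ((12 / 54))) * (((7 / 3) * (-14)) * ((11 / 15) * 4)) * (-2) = 724416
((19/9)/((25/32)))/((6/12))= 1216/225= 5.40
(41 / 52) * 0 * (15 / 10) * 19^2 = 0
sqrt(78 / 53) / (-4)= -0.30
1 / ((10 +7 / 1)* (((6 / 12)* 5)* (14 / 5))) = 1 / 119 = 0.01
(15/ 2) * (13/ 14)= 195/ 28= 6.96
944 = 944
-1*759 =-759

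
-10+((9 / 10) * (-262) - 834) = -1079.80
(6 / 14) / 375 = 1 / 875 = 0.00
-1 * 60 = -60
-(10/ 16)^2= -25/ 64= -0.39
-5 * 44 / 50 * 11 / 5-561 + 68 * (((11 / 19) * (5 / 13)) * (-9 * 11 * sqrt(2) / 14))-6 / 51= -242589 / 425-185130 * sqrt(2) / 1729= -722.22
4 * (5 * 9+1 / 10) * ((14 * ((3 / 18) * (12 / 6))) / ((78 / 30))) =323.79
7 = 7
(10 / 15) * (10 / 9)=20 / 27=0.74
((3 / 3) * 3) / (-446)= -3 / 446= -0.01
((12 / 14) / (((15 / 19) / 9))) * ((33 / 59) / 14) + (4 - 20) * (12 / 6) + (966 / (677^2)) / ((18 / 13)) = -628224680764 / 19875437085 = -31.61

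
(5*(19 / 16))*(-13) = -1235 / 16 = -77.19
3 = 3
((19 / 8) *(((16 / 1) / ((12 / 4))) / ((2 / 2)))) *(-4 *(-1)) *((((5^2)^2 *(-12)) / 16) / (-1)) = 23750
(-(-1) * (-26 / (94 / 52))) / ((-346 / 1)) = 338 / 8131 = 0.04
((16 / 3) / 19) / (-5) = -16 / 285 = -0.06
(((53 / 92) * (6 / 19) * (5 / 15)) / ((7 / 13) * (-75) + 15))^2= 474721 / 83186096400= 0.00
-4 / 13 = -0.31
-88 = -88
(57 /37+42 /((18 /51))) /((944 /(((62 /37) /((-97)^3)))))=-34565 /147435021766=-0.00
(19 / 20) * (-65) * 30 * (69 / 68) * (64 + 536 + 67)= -170515215 / 136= -1253788.35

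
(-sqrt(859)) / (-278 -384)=sqrt(859) / 662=0.04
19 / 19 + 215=216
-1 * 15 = -15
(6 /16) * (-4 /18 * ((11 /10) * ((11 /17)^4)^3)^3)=-41144777789250865278081232758997200423491 /2373244131671867818081747224702518029570056972000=-0.00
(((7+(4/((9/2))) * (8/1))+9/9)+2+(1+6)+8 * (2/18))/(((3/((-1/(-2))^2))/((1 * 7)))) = 175/12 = 14.58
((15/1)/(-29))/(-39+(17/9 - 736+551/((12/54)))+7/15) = -1350/4454893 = -0.00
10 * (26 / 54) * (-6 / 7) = -260 / 63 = -4.13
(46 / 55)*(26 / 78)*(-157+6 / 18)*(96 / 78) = -69184 / 1287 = -53.76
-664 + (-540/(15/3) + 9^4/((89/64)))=351196/89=3946.02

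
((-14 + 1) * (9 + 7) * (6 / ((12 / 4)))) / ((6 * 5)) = -208 / 15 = -13.87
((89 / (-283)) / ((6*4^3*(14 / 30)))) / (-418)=445 / 105991424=0.00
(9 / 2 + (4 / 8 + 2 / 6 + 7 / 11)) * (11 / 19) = 3.46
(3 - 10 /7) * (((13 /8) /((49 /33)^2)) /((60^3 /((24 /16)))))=17303 /2151296000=0.00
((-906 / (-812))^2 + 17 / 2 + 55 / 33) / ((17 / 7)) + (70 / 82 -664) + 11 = -31879579499 / 49238868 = -647.45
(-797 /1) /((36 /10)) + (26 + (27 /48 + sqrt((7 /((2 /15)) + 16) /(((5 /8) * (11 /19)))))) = -28055 /144 + 2 * sqrt(143165) /55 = -181.07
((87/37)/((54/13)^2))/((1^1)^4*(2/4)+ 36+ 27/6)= 4901/1474524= 0.00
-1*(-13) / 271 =13 / 271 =0.05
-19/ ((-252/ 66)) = 209/ 42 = 4.98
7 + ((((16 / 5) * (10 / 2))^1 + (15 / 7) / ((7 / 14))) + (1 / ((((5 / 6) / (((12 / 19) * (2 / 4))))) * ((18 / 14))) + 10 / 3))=61673 / 1995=30.91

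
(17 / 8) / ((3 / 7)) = 119 / 24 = 4.96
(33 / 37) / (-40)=-33 / 1480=-0.02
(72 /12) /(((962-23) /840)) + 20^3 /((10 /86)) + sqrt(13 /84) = sqrt(273) /42 + 21536080 /313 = 68805.76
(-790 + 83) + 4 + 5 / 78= -54829 / 78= -702.94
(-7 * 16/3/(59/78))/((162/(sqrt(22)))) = -1456 * sqrt(22)/4779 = -1.43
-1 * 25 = -25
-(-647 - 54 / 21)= 4547 / 7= 649.57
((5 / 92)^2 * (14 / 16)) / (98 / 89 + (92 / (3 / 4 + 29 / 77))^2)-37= -25580446654152567 / 691363430326016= -37.00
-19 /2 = -9.50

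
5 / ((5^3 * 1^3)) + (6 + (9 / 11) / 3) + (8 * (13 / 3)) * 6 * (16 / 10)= 93256 / 275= 339.11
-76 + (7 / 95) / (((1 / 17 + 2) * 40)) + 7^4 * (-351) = -842827.00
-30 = -30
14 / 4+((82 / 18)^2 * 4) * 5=67807 / 162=418.56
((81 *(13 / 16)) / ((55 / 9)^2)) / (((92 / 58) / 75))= 7420491 / 89056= 83.32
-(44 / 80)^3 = -1331 / 8000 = -0.17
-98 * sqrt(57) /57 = -12.98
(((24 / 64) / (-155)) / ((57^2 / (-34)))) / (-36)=-17 / 24172560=-0.00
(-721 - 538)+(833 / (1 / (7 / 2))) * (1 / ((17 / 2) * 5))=-5952 / 5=-1190.40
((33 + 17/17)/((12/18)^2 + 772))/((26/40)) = 765/11297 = 0.07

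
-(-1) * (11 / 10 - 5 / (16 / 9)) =-137 / 80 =-1.71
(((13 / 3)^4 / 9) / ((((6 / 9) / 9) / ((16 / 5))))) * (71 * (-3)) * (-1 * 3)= 1081509.87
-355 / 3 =-118.33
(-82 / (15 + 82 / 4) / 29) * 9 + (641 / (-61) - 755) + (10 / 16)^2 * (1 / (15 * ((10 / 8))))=-4619255201 / 6028752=-766.20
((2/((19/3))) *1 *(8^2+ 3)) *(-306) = -123012/19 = -6474.32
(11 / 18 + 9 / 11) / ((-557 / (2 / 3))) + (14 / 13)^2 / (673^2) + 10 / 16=63140776362553 / 101302103763432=0.62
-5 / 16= -0.31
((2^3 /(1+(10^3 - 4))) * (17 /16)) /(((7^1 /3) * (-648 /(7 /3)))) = -17 /1292112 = -0.00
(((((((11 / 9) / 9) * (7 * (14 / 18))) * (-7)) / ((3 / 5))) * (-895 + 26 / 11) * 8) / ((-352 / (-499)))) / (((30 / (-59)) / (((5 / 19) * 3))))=-55086024665 / 406296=-135581.02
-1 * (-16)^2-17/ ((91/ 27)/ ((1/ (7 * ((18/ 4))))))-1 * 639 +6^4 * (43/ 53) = 5277235/ 33761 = 156.31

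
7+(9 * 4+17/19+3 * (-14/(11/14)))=-1998/209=-9.56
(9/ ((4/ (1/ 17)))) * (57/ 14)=513/ 952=0.54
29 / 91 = 0.32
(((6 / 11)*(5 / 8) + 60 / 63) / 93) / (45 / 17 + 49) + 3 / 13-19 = -18409120129 / 980827848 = -18.77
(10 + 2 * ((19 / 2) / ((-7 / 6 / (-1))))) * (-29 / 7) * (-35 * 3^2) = 240120 / 7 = 34302.86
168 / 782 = 84 / 391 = 0.21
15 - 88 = -73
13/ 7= 1.86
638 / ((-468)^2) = 319 / 109512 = 0.00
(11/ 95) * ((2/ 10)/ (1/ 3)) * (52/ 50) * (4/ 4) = 858/ 11875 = 0.07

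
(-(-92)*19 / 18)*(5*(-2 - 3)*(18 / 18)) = -21850 / 9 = -2427.78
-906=-906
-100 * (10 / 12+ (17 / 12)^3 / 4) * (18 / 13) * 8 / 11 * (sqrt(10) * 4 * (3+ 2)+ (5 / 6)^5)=-102625 * sqrt(10) / 33 - 64140625 / 1026432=-9896.69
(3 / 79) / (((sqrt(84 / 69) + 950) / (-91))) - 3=-2462742957 / 819920144 + 273 *sqrt(161) / 819920144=-3.00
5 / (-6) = -5 / 6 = -0.83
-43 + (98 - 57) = -2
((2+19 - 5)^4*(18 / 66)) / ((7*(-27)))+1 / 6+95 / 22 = -62428 / 693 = -90.08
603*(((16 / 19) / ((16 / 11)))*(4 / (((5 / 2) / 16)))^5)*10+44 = 455816289712388 / 11875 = 38384529659.99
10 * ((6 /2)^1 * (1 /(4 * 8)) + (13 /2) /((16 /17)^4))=5490305 /65536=83.78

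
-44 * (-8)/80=22/5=4.40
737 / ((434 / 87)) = 64119 / 434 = 147.74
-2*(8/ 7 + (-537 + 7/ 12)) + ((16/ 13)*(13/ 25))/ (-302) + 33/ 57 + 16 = 3274908041/ 3012450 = 1087.12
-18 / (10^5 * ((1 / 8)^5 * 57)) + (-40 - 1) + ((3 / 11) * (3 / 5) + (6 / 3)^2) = -36.94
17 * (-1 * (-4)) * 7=476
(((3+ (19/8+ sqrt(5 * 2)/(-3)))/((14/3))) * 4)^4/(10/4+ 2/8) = 48747703/241472-202659 * sqrt(10)/4802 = 68.42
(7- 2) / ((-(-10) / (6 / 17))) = 3 / 17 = 0.18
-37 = -37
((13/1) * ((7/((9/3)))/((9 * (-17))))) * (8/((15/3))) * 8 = -5824/2295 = -2.54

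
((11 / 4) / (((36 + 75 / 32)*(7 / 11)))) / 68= 0.00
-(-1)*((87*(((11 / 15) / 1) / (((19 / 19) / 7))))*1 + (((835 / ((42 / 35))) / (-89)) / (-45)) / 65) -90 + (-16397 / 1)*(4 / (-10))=2160302641 / 312390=6915.40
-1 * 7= -7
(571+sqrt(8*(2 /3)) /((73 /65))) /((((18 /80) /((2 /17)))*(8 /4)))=10400*sqrt(3) /33507+22840 /153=149.82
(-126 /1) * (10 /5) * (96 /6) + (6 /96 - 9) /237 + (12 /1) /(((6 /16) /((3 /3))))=-15168143 /3792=-4000.04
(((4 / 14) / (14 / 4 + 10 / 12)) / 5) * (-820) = -10.81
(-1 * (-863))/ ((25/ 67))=57821/ 25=2312.84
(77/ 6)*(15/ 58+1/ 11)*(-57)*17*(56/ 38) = -185759/ 29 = -6405.48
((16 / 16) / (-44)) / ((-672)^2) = -1 / 19869696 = -0.00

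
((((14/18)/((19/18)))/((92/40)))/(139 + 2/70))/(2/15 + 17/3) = 12250/30833409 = 0.00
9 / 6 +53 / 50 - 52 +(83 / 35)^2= -2147 / 49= -43.82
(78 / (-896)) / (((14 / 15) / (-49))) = 585 / 128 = 4.57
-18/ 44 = -9/ 22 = -0.41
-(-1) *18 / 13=1.38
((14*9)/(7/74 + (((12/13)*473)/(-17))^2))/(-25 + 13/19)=-206011338/26228379221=-0.01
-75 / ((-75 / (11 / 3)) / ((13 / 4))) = 143 / 12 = 11.92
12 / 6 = 2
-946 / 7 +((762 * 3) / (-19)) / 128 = -1158337 / 8512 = -136.08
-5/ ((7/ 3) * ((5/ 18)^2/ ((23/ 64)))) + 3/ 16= -1371/ 140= -9.79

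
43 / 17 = 2.53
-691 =-691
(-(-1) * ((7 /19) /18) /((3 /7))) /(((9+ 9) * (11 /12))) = 0.00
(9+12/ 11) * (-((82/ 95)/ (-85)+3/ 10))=-519591/ 177650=-2.92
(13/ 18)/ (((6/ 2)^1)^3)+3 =1471/ 486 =3.03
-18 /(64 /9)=-81 /32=-2.53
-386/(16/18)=-1737/4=-434.25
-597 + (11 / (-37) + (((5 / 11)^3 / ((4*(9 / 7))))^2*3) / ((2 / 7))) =-33826696061525 / 56633262048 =-597.29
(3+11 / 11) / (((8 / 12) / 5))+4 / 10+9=39.40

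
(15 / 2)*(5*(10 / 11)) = 375 / 11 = 34.09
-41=-41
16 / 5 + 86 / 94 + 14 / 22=12282 / 2585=4.75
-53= -53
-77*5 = -385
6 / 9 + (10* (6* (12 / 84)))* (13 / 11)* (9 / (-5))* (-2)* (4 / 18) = 2026 / 231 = 8.77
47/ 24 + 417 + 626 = 25079/ 24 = 1044.96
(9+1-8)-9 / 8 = 7 / 8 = 0.88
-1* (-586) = 586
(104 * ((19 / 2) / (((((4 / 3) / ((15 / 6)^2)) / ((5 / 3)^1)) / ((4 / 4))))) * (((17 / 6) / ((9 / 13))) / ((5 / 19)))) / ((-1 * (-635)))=5185765 / 27432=189.04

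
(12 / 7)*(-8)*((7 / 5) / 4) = -24 / 5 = -4.80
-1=-1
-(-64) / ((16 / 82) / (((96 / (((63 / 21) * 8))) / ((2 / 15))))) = 9840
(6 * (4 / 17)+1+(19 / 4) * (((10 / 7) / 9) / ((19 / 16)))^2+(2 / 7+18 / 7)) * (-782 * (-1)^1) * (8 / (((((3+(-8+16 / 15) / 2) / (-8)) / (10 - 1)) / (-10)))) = -1010302931200 / 19551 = -51675256.06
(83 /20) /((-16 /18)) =-747 /160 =-4.67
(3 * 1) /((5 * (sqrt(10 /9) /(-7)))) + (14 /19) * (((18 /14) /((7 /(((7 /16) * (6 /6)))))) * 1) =9 /152-63 * sqrt(10) /50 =-3.93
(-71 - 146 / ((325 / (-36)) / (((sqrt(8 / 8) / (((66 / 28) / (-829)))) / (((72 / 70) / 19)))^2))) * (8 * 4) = 21842254872.76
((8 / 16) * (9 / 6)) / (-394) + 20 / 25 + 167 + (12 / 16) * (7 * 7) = 1611839 / 7880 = 204.55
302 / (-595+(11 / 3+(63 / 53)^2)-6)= -2544954 / 5021821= -0.51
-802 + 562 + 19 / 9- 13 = -2258 / 9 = -250.89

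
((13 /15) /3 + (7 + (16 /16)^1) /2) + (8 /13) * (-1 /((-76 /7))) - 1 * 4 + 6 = 70531 /11115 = 6.35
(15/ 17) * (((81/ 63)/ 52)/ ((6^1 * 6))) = 15/ 24752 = 0.00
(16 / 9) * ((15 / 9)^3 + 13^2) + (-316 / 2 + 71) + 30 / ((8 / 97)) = 569033 / 972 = 585.42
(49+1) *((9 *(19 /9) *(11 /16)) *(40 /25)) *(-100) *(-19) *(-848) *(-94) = 158268176000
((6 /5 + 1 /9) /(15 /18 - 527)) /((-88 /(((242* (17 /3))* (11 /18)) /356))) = 11033 /165518640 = 0.00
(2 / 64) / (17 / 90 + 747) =0.00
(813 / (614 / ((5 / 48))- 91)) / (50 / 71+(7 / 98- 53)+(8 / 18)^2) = -327289410 / 121548934079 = -0.00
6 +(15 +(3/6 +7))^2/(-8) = -1833/32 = -57.28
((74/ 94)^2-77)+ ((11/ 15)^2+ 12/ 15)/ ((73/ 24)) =-918444628/ 12094275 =-75.94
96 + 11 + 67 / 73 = 7878 / 73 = 107.92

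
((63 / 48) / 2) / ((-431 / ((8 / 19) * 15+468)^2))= -106596189 / 311182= -342.55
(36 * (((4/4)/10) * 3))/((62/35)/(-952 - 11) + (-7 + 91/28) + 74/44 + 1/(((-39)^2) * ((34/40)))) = -46015737768/8816478259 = -5.22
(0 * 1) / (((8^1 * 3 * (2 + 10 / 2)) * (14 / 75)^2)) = 0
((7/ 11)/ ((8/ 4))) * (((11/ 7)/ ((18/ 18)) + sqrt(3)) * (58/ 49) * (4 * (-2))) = -232 * sqrt(3)/ 77- 232/ 49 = -9.95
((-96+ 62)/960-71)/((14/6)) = -4871/160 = -30.44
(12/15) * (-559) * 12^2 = -321984/5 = -64396.80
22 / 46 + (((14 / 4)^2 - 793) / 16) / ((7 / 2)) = -13.46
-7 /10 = -0.70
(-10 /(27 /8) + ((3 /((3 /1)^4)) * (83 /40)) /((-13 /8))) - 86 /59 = -4.47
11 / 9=1.22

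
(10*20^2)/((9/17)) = 68000/9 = 7555.56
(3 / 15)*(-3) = -3 / 5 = -0.60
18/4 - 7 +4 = 3/2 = 1.50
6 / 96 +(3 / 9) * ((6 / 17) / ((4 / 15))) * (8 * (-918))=-51839 / 16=-3239.94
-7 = -7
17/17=1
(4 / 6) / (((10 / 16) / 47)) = 752 / 15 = 50.13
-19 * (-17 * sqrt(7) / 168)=323 * sqrt(7) / 168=5.09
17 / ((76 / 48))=204 / 19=10.74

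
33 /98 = 0.34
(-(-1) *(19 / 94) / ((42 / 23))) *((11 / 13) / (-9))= -4807 / 461916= -0.01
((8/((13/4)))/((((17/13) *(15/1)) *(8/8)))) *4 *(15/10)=64/85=0.75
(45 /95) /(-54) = -1 /114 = -0.01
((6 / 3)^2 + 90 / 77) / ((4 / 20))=1990 / 77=25.84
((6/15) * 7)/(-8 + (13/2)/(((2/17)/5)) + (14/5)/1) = 56/5421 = 0.01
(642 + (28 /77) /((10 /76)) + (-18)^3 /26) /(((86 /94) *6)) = 7064711 /92235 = 76.59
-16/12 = -1.33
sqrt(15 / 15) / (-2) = -1 / 2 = -0.50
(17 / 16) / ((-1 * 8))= -17 / 128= -0.13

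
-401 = -401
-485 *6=-2910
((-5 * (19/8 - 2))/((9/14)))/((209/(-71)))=2485/2508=0.99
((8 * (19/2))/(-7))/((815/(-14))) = 152/815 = 0.19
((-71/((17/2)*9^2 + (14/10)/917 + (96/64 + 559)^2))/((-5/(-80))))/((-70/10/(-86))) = -255963520/5774326103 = -0.04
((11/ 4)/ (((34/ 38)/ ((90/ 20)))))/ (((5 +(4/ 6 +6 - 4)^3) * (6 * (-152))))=-891/ 1407872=-0.00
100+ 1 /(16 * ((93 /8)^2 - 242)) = 100.00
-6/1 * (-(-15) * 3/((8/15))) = -2025/4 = -506.25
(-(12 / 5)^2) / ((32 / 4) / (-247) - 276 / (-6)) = -17784 / 141925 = -0.13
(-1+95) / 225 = 94 / 225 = 0.42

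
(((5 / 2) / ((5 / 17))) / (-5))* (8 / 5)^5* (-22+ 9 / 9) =5849088 / 15625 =374.34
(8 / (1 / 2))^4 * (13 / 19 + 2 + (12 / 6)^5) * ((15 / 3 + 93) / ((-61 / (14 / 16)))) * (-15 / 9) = 18516951040 / 3477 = 5325553.94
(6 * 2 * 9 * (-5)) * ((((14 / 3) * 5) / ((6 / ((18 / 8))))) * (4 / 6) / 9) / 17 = -350 / 17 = -20.59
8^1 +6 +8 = 22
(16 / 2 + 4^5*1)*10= 10320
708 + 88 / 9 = 6460 / 9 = 717.78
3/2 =1.50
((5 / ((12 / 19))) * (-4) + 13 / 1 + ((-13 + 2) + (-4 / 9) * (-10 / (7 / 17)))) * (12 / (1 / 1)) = -226.48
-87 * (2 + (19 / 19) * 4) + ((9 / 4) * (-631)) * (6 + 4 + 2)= -17559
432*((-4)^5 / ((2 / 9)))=-1990656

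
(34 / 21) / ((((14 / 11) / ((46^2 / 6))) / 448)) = 12662144 / 63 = 200986.41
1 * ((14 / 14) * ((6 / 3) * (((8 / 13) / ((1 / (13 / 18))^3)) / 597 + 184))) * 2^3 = 1281269776 / 435213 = 2944.01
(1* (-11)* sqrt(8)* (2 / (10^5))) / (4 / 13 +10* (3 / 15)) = -143* sqrt(2) / 750000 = -0.00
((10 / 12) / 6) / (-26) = -5 / 936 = -0.01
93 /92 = 1.01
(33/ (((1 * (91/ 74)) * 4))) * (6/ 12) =1221/ 364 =3.35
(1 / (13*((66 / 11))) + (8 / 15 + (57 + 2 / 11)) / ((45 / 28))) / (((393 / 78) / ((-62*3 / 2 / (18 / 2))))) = -214991789 / 2918025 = -73.68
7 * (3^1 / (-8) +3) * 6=441 / 4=110.25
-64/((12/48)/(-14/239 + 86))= -5258240/239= -22001.00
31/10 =3.10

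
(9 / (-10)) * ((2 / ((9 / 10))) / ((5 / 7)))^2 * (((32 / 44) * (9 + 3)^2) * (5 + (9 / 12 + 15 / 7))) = -396032 / 55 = -7200.58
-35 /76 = -0.46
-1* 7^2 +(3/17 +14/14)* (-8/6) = -2579/51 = -50.57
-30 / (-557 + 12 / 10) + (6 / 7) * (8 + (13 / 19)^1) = 395880 / 52801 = 7.50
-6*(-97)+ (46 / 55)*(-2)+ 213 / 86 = 582.80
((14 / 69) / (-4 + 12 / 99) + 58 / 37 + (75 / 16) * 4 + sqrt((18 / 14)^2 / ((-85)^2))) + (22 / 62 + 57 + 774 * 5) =3965748867811 / 1004588480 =3947.64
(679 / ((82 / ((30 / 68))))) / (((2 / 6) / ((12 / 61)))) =91665 / 42517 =2.16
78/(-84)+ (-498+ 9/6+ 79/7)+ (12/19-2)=-64839/133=-487.51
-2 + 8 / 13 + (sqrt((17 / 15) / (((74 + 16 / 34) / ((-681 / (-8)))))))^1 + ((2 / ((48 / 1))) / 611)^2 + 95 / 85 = -975918511 / 3655559232 + 17 *sqrt(718455) / 12660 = 0.87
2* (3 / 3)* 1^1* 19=38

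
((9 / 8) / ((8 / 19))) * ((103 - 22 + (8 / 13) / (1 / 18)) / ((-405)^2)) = 2527 / 1684800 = 0.00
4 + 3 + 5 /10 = 15 /2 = 7.50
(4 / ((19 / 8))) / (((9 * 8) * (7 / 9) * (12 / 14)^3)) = 0.05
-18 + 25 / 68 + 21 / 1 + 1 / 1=297 / 68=4.37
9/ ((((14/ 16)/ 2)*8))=18/ 7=2.57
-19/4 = -4.75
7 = 7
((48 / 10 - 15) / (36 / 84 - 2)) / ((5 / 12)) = 4284 / 275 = 15.58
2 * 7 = 14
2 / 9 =0.22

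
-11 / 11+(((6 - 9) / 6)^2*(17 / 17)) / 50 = -199 / 200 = -1.00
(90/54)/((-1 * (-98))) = 5/294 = 0.02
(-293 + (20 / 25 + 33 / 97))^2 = 20036968704 / 235225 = 85182.14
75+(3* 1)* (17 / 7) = 82.29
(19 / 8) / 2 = 19 / 16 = 1.19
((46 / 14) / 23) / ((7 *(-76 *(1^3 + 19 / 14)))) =-1 / 8778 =-0.00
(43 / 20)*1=43 / 20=2.15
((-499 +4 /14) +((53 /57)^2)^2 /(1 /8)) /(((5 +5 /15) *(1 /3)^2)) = -36409132555 /43787856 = -831.49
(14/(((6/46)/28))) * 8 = 24042.67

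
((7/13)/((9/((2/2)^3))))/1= 7/117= 0.06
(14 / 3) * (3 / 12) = 7 / 6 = 1.17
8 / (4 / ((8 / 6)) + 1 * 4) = 1.14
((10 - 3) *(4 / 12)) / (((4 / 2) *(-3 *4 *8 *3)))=-7 / 1728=-0.00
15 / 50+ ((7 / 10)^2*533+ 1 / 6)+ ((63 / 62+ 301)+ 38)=5595371 / 9300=601.65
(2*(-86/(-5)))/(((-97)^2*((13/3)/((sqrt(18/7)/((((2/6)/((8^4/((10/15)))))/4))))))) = 114130944*sqrt(14)/4281095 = 99.75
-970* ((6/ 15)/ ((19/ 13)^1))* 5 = -25220/ 19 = -1327.37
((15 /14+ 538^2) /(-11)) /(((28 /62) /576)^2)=-42804138138.02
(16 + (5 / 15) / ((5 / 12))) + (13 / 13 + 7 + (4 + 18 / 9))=154 / 5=30.80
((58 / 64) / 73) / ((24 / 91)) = 2639 / 56064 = 0.05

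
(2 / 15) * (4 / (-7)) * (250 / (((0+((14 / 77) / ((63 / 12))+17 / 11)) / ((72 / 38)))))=-22.84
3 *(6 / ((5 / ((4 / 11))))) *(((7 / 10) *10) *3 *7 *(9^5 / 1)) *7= 79542223.85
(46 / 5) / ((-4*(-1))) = 23 / 10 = 2.30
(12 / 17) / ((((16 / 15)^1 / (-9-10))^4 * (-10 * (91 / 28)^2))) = -672.77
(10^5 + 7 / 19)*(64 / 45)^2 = 202272.35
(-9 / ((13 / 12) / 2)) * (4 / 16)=-54 / 13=-4.15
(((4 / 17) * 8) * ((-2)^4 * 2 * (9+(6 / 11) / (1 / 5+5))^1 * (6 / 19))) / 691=7999488 / 31916599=0.25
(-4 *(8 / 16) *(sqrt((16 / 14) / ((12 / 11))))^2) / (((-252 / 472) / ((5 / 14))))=12980 / 9261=1.40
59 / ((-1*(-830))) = 59 / 830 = 0.07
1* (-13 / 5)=-13 / 5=-2.60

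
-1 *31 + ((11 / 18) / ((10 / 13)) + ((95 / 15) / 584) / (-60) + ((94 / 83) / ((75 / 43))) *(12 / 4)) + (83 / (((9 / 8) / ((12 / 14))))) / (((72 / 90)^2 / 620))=6233046406207 / 101791200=61233.65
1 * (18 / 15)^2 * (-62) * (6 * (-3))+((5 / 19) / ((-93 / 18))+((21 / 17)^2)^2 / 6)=3953655057963 / 2459693450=1607.38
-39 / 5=-7.80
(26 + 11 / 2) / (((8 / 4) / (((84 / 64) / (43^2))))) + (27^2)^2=62888603499 / 118336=531441.01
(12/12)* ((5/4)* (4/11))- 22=-237/11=-21.55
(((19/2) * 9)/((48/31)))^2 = 3122289/1024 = 3049.11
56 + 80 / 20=60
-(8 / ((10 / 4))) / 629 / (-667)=16 / 2097715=0.00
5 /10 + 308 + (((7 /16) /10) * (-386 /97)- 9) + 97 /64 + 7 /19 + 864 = 1165.21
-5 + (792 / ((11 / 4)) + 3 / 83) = 23492 / 83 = 283.04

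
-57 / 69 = -19 / 23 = -0.83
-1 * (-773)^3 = 461889917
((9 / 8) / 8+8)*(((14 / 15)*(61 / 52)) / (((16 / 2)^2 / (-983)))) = -218685061 / 1597440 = -136.90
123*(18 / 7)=2214 / 7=316.29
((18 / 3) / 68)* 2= 3 / 17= 0.18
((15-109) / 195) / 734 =-47 / 71565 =-0.00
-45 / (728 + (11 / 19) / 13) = -11115 / 179827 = -0.06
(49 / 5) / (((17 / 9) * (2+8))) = 441 / 850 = 0.52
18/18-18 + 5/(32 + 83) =-390/23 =-16.96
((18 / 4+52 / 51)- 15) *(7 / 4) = -6769 / 408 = -16.59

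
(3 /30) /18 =1 /180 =0.01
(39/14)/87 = 13/406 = 0.03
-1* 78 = -78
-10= -10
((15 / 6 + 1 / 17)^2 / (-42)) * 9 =-22707 / 16184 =-1.40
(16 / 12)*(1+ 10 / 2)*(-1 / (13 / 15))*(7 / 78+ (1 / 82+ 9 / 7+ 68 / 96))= -938415 / 48503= -19.35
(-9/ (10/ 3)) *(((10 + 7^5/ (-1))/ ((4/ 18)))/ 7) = 4081671/ 140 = 29154.79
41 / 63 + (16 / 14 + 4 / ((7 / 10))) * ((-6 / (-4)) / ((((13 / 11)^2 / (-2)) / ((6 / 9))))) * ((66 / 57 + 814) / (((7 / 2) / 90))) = -291451023403 / 1416051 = -205819.58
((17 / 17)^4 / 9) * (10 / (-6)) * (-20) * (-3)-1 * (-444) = 3896 / 9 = 432.89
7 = 7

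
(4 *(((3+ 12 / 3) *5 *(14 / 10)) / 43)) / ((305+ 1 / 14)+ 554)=0.01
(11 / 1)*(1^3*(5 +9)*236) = 36344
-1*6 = -6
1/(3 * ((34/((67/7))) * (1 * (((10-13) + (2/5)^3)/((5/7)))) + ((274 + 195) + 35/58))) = 2428750/3315260697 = 0.00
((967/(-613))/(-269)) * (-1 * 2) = -1934/164897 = -0.01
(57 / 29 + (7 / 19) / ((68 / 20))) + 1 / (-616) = 11957049 / 5770072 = 2.07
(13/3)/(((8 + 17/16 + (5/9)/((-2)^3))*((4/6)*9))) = 104/1295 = 0.08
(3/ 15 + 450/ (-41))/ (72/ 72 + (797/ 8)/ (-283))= -5001176/ 300735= -16.63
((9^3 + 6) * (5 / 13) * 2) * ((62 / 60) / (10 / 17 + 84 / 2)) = 13.72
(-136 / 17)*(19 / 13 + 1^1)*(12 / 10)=-1536 / 65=-23.63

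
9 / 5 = 1.80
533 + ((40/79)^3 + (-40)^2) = 1051716187/493039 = 2133.13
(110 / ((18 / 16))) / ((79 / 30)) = 8800 / 237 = 37.13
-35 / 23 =-1.52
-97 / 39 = -2.49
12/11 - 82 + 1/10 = -8889/110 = -80.81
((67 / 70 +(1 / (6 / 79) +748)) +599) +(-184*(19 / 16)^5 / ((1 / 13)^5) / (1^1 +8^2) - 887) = -34151168931961 / 13762560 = -2481454.68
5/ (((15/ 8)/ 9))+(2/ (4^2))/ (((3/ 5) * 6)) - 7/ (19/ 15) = 18.51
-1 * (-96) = 96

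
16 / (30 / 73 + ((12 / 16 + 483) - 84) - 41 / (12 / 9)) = 0.04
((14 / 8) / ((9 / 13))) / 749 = 13 / 3852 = 0.00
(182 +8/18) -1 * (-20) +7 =1885/9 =209.44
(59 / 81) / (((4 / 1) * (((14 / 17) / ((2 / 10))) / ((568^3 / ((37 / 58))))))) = 1332551328896 / 104895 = 12703668.71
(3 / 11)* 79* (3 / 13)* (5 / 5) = 711 / 143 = 4.97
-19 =-19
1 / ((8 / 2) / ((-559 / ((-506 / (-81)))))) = -45279 / 2024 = -22.37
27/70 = 0.39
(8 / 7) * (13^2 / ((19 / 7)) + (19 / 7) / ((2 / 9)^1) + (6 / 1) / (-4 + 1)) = 77116 / 931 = 82.83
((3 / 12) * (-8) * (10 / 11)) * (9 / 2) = -8.18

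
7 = 7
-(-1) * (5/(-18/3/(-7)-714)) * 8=-35/624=-0.06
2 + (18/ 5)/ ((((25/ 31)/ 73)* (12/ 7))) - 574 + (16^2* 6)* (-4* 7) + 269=-10780227/ 250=-43120.91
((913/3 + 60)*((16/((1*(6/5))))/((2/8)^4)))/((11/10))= 1130537.37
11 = 11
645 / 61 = 10.57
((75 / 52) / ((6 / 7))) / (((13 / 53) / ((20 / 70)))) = 1325 / 676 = 1.96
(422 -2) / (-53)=-7.92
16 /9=1.78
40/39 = 1.03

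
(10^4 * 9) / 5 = 18000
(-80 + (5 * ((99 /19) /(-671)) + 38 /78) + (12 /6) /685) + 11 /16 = -39068085473 /495402960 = -78.86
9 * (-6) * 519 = -28026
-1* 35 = -35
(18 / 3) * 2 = 12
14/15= 0.93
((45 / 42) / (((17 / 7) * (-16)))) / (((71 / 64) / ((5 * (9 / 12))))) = -225 / 2414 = -0.09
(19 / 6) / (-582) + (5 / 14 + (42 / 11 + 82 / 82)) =5.17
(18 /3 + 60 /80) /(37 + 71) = 1 /16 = 0.06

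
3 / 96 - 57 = -1823 / 32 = -56.97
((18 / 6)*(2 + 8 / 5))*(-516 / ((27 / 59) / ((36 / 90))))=-121776 / 25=-4871.04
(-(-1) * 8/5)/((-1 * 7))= -8/35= -0.23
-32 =-32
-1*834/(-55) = 15.16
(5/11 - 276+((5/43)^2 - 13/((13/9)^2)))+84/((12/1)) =-72649182/264407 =-274.76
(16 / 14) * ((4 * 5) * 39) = 6240 / 7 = 891.43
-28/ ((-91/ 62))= 248/ 13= 19.08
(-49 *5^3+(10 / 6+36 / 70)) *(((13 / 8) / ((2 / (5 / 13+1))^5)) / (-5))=1581765246 / 4998175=316.47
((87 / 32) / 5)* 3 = 261 / 160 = 1.63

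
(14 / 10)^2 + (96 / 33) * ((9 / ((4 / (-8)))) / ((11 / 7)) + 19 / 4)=-53071 / 3025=-17.54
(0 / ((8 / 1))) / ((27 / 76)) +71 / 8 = 71 / 8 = 8.88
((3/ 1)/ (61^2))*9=27/ 3721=0.01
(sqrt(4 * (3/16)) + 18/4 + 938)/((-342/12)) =-1885/57 - sqrt(3)/57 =-33.10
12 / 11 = 1.09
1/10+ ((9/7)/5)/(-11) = 59/770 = 0.08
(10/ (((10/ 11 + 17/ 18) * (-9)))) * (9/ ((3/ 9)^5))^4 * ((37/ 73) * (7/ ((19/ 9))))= -11731676706753100020/ 509029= -23047167659903.66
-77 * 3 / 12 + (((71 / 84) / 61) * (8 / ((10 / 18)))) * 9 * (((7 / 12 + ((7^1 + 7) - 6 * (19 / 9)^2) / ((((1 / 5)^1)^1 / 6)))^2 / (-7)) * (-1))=37345.44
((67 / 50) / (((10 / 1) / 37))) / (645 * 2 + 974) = 2479 / 1132000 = 0.00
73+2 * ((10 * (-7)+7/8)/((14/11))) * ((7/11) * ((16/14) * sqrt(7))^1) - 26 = 47 - 79 * sqrt(7) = -162.01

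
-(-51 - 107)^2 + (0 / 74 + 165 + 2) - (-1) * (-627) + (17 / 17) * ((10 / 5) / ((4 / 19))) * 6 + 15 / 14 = -355123 / 14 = -25365.93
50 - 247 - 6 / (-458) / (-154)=-6947405 / 35266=-197.00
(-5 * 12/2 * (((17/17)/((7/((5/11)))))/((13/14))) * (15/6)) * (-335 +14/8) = 499875/286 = 1747.81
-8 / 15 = -0.53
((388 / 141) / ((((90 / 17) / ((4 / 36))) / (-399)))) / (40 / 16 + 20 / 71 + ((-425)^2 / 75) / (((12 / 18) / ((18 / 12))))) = -124572056 / 29308475025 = -0.00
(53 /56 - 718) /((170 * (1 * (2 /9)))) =-72279 /3808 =-18.98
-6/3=-2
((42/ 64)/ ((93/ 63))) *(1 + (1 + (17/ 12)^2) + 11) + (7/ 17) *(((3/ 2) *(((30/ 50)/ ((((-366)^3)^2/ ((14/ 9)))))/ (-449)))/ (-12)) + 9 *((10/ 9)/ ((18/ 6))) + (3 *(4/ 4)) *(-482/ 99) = -3454596408939350659256177/ 750788133463213510325760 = -4.60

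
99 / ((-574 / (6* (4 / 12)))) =-99 / 287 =-0.34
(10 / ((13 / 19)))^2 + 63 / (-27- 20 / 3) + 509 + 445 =19897985 / 17069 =1165.74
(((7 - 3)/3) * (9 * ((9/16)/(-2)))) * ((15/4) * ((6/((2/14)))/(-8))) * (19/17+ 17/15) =162729/1088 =149.57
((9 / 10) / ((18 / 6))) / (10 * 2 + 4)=0.01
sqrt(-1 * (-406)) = sqrt(406) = 20.15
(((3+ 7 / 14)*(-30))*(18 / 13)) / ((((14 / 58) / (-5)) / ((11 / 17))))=430650 / 221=1948.64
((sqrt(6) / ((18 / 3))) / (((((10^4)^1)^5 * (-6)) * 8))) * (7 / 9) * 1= -7 * sqrt(6) / 259200000000000000000000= -0.00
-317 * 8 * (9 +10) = -48184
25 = 25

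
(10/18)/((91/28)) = 20/117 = 0.17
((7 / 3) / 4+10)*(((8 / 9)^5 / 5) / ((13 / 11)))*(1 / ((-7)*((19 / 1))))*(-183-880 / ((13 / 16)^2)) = 418870042624 / 36973236105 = 11.33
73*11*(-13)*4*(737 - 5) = -30565392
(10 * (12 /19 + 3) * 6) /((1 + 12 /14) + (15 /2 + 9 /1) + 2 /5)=289800 /24947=11.62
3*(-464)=-1392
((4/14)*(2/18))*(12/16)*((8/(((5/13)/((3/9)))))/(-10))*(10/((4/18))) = -26/35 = -0.74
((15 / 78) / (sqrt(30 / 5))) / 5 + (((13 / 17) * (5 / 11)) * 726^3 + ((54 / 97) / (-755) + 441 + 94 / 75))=sqrt(6) / 156 + 2483944697875061 / 18674925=133009621.09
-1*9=-9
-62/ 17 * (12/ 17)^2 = -8928/ 4913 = -1.82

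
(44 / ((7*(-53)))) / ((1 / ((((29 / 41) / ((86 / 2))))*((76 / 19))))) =-5104 / 654073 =-0.01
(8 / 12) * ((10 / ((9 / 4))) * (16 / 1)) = 1280 / 27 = 47.41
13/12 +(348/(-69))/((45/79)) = -32171/4140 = -7.77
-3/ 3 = -1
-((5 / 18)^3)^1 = -125 / 5832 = -0.02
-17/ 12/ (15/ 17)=-289/ 180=-1.61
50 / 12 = 25 / 6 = 4.17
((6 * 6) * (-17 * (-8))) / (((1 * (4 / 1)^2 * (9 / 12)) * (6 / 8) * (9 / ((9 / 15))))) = 544 / 15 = 36.27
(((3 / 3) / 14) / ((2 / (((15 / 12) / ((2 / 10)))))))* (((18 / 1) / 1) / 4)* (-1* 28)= -225 / 8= -28.12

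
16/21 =0.76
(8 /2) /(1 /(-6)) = -24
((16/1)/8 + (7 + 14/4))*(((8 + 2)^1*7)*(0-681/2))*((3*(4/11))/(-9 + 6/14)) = 834225/22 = 37919.32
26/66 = 13/33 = 0.39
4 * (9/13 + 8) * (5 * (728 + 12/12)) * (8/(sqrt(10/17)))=1318032 * sqrt(170)/13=1321925.75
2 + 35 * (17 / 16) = 627 / 16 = 39.19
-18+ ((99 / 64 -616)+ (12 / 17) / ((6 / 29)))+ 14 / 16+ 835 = 225035 / 1088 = 206.83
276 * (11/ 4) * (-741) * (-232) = 130481208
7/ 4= 1.75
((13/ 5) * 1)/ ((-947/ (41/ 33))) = -533/ 156255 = -0.00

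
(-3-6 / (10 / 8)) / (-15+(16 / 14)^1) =273 / 485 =0.56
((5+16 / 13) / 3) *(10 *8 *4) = 8640 / 13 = 664.62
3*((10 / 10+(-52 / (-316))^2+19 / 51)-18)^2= 27918003495001 / 33769720227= 826.72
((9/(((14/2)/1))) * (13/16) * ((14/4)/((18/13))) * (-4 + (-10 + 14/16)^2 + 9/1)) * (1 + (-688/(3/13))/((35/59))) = -1171133.52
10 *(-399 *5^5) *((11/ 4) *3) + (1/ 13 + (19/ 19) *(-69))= -2674548667/ 26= -102867256.42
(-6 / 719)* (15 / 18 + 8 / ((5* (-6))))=-17 / 3595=-0.00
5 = 5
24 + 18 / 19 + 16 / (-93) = 43778 / 1767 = 24.78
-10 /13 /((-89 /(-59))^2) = -34810 /102973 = -0.34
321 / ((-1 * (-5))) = 321 / 5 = 64.20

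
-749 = -749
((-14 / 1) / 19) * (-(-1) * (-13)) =182 / 19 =9.58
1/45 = 0.02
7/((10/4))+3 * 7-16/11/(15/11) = 341/15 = 22.73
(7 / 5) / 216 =7 / 1080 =0.01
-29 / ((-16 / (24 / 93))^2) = -29 / 3844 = -0.01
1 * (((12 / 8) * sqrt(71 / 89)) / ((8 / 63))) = 189 * sqrt(6319) / 1424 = 10.55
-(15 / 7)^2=-225 / 49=-4.59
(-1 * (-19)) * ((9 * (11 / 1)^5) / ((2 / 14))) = 192778047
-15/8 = -1.88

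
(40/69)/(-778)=-20/26841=-0.00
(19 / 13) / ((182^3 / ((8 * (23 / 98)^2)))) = 10051 / 94084846492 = 0.00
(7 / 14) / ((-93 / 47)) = -47 / 186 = -0.25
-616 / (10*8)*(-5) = 38.50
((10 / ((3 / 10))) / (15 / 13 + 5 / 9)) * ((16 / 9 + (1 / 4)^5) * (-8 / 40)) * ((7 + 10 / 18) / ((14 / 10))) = -37.44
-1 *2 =-2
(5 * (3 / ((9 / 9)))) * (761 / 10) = 2283 / 2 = 1141.50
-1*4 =-4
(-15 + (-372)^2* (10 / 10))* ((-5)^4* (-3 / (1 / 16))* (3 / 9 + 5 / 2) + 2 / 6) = -11761318877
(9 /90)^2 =1 /100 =0.01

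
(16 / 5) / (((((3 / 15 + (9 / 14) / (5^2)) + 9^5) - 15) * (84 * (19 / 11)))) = 440 / 1177732803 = 0.00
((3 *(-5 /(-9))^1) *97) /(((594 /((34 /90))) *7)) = 1649 /112266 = 0.01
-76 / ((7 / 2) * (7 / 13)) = -1976 / 49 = -40.33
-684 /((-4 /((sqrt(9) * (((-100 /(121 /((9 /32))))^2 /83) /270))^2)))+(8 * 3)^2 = 13936062608008697331 /24194553138528256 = 576.00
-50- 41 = -91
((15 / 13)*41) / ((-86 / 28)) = -8610 / 559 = -15.40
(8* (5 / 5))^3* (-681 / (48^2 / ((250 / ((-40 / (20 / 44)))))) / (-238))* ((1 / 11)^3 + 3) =-56664875 / 10453674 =-5.42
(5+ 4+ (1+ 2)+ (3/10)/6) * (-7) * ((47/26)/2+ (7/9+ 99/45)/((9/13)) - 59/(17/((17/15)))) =-45182921/421200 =-107.27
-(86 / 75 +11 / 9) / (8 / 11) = -5863 / 1800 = -3.26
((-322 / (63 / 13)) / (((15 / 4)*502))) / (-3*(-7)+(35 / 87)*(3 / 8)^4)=-142065664 / 84556933965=-0.00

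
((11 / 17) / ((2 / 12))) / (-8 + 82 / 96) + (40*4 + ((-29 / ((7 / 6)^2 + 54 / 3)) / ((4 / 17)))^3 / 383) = 24439807730645 / 153919408433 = 158.78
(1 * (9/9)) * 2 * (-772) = -1544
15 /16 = 0.94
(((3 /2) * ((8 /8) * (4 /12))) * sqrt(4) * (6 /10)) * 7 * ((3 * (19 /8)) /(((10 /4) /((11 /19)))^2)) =7623 /4750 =1.60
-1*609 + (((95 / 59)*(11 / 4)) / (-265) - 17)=-7830217 / 12508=-626.02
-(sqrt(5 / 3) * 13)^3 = -10985 * sqrt(15) / 9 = -4727.19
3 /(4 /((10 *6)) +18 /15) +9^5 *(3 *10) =33657975 /19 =1771472.37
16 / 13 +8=120 / 13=9.23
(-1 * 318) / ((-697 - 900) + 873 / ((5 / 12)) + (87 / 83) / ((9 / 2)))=-395910 / 620549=-0.64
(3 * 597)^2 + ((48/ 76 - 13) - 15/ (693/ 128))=14078445464/ 4389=3207665.86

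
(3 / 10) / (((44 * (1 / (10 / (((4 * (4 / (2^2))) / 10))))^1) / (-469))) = -7035 / 88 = -79.94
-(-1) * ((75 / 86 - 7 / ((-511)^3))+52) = 86674154737 / 1639317638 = 52.87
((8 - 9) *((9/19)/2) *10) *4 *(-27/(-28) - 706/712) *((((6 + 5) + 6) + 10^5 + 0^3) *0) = 0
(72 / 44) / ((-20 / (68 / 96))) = -51 / 880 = -0.06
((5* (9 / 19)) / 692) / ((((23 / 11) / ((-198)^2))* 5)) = 970299 / 75601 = 12.83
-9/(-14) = 9/14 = 0.64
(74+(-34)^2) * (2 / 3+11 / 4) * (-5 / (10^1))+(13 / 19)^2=-3033529 / 1444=-2100.78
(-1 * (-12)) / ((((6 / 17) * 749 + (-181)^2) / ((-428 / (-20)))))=21828 / 2807155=0.01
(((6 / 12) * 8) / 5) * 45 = 36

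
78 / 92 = 39 / 46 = 0.85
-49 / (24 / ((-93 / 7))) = 217 / 8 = 27.12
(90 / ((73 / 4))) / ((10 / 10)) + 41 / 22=10913 / 1606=6.80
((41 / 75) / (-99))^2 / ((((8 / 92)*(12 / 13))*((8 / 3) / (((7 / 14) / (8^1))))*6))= 502619 / 338722560000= 0.00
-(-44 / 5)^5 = 164916224 / 3125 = 52773.19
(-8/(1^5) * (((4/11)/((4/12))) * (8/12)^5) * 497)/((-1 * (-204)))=-127232/45441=-2.80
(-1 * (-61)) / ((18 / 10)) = 305 / 9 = 33.89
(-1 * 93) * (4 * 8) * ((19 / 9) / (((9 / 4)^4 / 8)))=-38600704 / 19683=-1961.12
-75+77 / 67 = -4948 / 67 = -73.85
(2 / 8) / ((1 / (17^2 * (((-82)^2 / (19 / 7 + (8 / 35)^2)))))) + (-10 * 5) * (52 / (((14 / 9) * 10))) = 4161847045 / 23723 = 175435.11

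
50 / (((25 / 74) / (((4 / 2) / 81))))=296 / 81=3.65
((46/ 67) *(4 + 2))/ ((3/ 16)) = 21.97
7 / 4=1.75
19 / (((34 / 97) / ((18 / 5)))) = 16587 / 85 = 195.14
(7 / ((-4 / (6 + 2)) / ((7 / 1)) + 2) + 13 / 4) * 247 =183521 / 108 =1699.27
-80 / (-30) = 8 / 3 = 2.67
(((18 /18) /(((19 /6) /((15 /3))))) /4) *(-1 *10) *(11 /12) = -275 /76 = -3.62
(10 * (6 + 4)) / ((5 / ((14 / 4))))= 70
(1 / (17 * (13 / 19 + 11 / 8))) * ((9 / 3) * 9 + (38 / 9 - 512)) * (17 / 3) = -657704 / 8451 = -77.83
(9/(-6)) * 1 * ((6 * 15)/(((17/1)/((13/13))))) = -135/17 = -7.94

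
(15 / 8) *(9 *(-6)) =-101.25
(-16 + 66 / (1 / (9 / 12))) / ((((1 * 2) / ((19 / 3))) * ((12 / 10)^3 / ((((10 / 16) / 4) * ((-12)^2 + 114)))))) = 34211875 / 13824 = 2474.82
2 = 2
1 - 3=-2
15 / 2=7.50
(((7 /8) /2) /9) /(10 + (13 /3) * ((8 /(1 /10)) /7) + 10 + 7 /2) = 49 /73608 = 0.00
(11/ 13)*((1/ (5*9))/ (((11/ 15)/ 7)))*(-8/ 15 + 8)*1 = 1.34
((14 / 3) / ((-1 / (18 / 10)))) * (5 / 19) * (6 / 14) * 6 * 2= -216 / 19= -11.37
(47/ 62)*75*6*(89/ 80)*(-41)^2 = 316423035/ 496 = 637949.67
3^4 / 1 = 81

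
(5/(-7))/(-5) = 1/7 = 0.14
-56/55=-1.02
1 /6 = 0.17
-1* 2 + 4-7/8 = 9/8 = 1.12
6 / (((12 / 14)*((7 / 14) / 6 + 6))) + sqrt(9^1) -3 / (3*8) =2351 / 584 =4.03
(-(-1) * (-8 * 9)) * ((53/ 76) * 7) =-6678/ 19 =-351.47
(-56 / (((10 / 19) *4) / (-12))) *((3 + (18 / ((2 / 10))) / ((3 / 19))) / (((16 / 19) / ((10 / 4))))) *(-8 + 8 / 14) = -8067267 / 2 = -4033633.50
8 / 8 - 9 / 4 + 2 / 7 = -27 / 28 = -0.96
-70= -70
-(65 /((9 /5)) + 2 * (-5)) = -235 /9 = -26.11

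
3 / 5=0.60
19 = 19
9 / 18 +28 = 57 / 2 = 28.50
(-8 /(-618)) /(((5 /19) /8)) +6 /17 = 19606 /26265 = 0.75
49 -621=-572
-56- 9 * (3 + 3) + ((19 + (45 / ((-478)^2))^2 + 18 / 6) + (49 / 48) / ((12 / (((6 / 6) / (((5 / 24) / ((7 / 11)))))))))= -755777416415269 / 8613814812240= -87.74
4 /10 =2 /5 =0.40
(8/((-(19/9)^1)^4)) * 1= 52488/130321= 0.40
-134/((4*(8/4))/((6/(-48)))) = 67/32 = 2.09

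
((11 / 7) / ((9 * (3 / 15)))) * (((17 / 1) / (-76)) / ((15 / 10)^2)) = -935 / 10773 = -0.09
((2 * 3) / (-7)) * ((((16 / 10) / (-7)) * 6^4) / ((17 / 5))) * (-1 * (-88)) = 5474304 / 833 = 6571.79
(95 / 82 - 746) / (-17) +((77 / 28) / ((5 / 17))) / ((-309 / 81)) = 59390157 / 1435820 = 41.36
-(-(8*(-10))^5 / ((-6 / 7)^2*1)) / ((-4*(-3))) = -10035200000 / 27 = -371674074.07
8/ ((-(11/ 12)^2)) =-1152/ 121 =-9.52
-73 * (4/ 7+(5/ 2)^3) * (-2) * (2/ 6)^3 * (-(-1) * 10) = 331055/ 378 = 875.81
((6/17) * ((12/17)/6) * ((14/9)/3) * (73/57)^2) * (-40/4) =-2984240/8450649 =-0.35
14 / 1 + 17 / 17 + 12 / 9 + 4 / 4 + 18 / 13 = 730 / 39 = 18.72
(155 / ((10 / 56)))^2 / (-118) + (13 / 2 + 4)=-752185 / 118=-6374.45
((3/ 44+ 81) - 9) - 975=-39729/ 44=-902.93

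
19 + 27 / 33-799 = -8571 / 11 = -779.18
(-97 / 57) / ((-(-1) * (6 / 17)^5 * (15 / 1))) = -137726129 / 6648480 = -20.72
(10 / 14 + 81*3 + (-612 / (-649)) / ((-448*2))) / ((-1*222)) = -35430055 / 32273472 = -1.10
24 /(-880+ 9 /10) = -240 /8791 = -0.03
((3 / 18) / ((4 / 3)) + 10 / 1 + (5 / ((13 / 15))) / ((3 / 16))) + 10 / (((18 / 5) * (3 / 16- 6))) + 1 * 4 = 3866353 / 87048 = 44.42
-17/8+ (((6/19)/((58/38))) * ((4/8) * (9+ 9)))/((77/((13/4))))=-36557/17864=-2.05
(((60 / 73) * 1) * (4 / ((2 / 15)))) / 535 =360 / 7811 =0.05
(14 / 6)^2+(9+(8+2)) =220 / 9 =24.44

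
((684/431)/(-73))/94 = -342/1478761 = -0.00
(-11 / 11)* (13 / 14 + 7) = -111 / 14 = -7.93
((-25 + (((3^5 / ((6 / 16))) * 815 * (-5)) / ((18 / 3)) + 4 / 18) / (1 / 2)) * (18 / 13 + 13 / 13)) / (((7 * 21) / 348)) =-28487587516 / 5733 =-4969054.16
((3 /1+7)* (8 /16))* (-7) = -35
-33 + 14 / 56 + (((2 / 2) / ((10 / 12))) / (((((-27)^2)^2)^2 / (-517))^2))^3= -307806810061992794880962013547047327569653864699573931016404554646924917 / 9398681223266955568884336291512895498310041670215997912289397076201500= -32.75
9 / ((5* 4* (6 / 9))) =27 / 40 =0.68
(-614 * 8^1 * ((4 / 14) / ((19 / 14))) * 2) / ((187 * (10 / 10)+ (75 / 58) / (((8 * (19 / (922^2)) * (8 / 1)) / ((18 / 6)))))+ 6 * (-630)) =36466688 / 15534551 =2.35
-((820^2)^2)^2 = -204414085865497600000000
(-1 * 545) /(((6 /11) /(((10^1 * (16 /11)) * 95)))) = -4142000 /3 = -1380666.67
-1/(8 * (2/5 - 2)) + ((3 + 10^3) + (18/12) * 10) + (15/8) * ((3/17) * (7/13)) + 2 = 14430505/14144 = 1020.26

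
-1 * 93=-93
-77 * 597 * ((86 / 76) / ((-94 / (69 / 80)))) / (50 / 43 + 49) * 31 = 60602633553 / 205461440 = 294.96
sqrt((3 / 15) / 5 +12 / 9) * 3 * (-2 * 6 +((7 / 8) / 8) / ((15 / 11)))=-41.91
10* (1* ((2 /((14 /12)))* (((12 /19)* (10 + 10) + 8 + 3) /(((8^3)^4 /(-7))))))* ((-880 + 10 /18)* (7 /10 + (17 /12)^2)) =6926424415 /70506183131136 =0.00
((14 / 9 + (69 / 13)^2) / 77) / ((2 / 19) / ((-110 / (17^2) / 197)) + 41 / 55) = -4295425 / 597871638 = -0.01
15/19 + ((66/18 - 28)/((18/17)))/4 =-20339/4104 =-4.96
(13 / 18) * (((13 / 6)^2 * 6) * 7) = 15379 / 108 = 142.40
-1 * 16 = -16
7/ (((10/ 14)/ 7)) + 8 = 383/ 5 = 76.60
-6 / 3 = -2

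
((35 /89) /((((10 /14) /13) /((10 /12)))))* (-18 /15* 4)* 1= -2548 /89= -28.63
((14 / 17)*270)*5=18900 / 17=1111.76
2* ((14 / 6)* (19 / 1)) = 266 / 3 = 88.67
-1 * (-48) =48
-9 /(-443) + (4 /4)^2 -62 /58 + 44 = 43.95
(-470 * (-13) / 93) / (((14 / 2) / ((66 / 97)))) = 134420 / 21049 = 6.39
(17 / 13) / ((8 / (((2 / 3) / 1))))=17 / 156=0.11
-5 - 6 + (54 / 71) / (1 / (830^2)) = 37199819 / 71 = 523941.11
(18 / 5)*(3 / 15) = 0.72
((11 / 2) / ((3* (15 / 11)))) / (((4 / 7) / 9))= 847 / 40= 21.18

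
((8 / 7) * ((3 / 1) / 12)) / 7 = 2 / 49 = 0.04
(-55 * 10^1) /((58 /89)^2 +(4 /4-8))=83.65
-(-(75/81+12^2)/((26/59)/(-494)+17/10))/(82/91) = 285120745/3012147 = 94.66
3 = 3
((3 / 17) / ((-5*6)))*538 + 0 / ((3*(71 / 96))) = -269 / 85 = -3.16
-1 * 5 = -5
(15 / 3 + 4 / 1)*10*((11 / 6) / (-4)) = -41.25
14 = 14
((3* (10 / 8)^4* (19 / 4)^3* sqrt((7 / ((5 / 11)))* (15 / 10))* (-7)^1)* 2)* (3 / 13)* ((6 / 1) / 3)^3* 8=-54014625* sqrt(2310) / 3328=-780070.83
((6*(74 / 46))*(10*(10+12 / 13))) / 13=81.10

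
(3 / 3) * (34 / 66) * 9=51 / 11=4.64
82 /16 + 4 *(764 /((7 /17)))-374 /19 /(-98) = 55316595 /7448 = 7427.04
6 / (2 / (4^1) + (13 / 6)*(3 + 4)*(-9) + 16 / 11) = -33 / 740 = -0.04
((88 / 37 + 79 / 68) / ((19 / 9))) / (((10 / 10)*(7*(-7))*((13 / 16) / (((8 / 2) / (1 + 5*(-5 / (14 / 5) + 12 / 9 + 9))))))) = -7695648 / 1997812817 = -0.00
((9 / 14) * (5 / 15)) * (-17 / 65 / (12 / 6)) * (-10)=51 / 182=0.28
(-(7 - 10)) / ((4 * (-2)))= -3 / 8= -0.38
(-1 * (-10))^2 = 100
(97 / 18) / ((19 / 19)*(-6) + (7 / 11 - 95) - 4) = -1067 / 20664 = -0.05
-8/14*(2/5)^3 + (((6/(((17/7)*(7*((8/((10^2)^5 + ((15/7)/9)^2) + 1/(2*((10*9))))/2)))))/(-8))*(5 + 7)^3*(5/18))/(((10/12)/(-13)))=1560292800200776104928/13119751889318375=118927.01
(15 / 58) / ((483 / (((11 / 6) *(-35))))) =-275 / 8004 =-0.03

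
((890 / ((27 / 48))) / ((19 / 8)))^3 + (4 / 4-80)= 1478426753271331 / 5000211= 295672873.26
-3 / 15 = -1 / 5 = -0.20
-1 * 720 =-720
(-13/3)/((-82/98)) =637/123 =5.18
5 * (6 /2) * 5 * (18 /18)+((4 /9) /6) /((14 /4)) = 14179 /189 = 75.02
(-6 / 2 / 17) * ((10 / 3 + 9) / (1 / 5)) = -185 / 17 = -10.88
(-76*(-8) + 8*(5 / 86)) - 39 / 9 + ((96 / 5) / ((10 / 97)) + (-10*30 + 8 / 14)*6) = -22714957 / 22575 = -1006.20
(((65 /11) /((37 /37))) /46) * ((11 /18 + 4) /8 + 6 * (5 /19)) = 383305 /1384416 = 0.28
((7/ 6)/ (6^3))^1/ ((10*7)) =1/ 12960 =0.00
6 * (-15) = -90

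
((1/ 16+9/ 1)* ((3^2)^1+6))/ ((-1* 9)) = -725/ 48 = -15.10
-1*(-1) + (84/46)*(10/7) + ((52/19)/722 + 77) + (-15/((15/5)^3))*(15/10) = 75514319/946542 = 79.78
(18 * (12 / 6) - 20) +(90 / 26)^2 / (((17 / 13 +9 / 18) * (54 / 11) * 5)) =9941 / 611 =16.27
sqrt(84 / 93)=2 * sqrt(217) / 31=0.95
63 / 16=3.94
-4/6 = -2/3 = -0.67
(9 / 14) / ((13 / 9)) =81 / 182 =0.45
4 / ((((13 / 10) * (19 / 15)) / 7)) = 4200 / 247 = 17.00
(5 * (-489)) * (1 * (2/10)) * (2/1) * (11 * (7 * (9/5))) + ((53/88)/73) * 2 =-2176945583/16060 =-135550.78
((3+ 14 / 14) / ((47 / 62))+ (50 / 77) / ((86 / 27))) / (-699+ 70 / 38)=-16204207 / 2061302782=-0.01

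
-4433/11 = -403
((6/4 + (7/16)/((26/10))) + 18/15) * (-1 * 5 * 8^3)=-95456/13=-7342.77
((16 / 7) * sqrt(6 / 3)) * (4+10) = 32 * sqrt(2) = 45.25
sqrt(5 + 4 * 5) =5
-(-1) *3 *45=135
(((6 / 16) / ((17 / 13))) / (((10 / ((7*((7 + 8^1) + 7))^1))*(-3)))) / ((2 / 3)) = -3003 / 1360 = -2.21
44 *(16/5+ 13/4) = 1419/5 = 283.80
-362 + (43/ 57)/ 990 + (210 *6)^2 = 89567840383/ 56430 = 1587238.00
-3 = -3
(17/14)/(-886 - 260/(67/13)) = -1139/878388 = -0.00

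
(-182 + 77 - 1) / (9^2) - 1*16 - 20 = -3022 / 81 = -37.31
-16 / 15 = -1.07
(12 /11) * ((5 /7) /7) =60 /539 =0.11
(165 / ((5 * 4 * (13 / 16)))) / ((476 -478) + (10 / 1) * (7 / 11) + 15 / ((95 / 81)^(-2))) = 3175524 / 7817563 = 0.41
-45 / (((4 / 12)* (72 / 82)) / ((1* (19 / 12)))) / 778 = -3895 / 12448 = -0.31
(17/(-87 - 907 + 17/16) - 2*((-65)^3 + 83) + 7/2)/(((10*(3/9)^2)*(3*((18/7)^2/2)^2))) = 41889540340081/2779589520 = 15070.41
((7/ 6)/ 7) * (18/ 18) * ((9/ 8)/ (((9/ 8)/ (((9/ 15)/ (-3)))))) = -1/ 30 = -0.03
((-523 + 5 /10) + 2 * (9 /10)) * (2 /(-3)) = 5207 /15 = 347.13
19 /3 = 6.33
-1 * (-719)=719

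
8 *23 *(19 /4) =874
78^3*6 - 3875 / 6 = 17079997 / 6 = 2846666.17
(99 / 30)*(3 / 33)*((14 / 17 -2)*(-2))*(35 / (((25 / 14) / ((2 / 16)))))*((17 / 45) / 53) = 49 / 3975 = 0.01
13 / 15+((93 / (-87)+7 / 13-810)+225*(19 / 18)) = -6471173 / 11310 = -572.16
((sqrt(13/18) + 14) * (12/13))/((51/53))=14.25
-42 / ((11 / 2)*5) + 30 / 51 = -878 / 935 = -0.94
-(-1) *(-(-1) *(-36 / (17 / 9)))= -324 / 17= -19.06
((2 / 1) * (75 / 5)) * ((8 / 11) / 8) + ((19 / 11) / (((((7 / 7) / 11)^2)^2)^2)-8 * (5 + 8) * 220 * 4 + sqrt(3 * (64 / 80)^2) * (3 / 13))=12 * sqrt(3) / 65 + 4071812049 / 11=370164732.05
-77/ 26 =-2.96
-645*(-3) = 1935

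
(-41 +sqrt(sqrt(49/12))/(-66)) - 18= -59 - sqrt(14)*3^(3/4)/396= -59.02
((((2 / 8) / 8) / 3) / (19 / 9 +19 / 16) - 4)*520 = -197444 / 95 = -2078.36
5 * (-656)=-3280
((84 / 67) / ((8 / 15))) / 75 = 21 / 670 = 0.03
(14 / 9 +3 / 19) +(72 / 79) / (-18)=22463 / 13509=1.66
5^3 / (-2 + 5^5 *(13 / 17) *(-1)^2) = 2125 / 40591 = 0.05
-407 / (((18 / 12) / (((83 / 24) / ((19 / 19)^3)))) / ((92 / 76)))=-776963 / 684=-1135.91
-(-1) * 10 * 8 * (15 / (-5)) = -240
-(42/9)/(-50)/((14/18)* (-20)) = -3/500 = -0.01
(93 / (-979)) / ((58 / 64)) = -2976 / 28391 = -0.10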